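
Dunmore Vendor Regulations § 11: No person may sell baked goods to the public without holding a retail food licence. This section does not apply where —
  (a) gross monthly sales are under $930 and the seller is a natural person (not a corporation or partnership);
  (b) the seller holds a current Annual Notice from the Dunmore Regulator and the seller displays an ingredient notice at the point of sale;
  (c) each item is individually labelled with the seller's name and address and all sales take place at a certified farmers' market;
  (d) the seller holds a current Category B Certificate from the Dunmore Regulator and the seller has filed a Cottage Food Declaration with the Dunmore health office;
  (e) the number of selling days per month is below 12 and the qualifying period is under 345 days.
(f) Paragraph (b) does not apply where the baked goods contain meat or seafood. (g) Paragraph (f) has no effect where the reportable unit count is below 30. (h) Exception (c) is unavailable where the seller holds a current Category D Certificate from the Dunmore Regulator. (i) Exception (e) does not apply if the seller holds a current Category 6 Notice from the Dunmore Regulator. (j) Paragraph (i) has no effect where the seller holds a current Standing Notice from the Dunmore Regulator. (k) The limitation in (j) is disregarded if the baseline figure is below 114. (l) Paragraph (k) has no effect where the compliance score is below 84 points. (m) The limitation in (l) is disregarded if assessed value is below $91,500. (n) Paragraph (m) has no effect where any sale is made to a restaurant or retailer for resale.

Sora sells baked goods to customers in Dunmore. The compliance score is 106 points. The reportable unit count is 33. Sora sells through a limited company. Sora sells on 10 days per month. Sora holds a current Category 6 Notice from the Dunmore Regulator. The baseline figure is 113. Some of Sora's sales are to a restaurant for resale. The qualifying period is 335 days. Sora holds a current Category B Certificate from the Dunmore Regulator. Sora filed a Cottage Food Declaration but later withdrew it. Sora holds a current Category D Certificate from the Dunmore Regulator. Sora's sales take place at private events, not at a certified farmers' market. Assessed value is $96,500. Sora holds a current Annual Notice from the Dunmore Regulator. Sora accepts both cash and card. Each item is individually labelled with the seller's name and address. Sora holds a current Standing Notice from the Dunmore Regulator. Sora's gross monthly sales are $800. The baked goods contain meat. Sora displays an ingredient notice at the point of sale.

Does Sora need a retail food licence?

Exception (a) fails — the seller operates through a limited company.
Exception (b) is satisfied on its face — a current Annual Notice is held; an ingredient notice is displayed. But: (f) operates against (b): the baked goods contain meat. (g), which would lift (f), is not triggered — the reportable unit count is 33, not below 30. Exception (b) does not apply.
Exception (c) requires that all sales take place at a certified farmers' market; but sales are at private events, not a certified farmers' market, so (c) is unavailable.
Exception (d) fails — the Cottage Food Declaration was withdrawn.
Exception (e): the number of selling days per month is 10, below the 12 limit; the qualifying period is 335 days, under the 345 days limit — every condition holds. But: (i) operates against (e): a current Category 6 Notice is held. (j) would limit (i) — a current Standing Notice is held — but (k) sets (j) aside: (k) operates against (j): the baseline figure is 113, below the 114 limit. (l), which would lift (k), does not operate here — the compliance score is 106 points, not below 84 points. Exception (e) does not apply.
Every exception is unavailable, so the rule governs.

Yes — Sora must hold a retail food licence.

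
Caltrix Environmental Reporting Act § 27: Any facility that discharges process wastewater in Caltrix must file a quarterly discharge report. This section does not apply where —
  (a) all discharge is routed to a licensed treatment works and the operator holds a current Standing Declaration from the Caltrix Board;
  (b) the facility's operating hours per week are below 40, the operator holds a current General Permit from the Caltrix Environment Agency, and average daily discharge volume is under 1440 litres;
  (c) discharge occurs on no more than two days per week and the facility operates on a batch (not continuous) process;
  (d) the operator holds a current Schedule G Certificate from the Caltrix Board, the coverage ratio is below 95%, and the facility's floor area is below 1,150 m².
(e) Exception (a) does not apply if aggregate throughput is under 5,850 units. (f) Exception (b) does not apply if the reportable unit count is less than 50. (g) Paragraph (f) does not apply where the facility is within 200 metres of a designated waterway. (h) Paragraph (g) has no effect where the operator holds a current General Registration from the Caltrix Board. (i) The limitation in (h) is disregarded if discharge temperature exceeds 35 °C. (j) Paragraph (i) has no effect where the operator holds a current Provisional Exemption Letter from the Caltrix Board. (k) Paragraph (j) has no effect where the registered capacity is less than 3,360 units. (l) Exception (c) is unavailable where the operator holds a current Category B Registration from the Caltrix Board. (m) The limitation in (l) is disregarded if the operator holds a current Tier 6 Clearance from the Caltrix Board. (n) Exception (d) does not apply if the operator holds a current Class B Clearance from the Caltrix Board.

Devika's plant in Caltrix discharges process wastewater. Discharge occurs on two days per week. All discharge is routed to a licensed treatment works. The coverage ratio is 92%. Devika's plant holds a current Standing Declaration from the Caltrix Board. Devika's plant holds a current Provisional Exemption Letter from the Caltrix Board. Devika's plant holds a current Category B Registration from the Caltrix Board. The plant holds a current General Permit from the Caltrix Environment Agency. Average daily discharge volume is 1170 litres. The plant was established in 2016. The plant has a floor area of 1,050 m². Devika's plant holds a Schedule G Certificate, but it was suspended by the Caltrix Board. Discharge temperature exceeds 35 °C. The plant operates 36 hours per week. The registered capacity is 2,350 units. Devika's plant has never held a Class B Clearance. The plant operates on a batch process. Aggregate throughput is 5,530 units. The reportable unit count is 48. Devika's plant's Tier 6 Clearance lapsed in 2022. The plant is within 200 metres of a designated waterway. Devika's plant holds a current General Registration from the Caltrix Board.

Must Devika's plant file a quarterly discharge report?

No — exception (b) applies; Devika's plant is not required to file a quarterly discharge report.

Exception (a) is satisfied on its face — discharge is routed to a licensed treatment works; a current Standing Declaration is held. But: (e) is engaged — aggregate throughput is 5,530 units, under the 5,850 units limit. So (a) is unavailable.
Exception (b): the facility's operating hours per week are 36, below the 40 limit; a current General Permit is held; average daily discharge volume is 1170 litres, under the 1440 litres limit — every condition holds. Considering the limiting provisions: (f) would limit (b) — the reportable unit count is 48, less than the 50 limit — but (g) sets (f) aside: (g) operates against (f): the plant is within 200 m of a designated waterway. (h) would limit (g) — a current General Registration is held — but (i) sets (h) aside: (i) operates against (h): discharge temperature exceeds 35 °C. (j) would limit (i) — a current Provisional Exemption Letter is held — but (k) sets (j) aside: (k) is engaged — the registered capacity is 2,350 units, less than the 3,360 units limit. Exception (b) stands.
All of (c)'s requirements are met (discharge occurs on no more than two days per week; the facility operates on a batch process). But: (l) operates against (c): a current Category B Registration is held. (m) is inapplicable (there is no Tier 6 Clearance in force), so (l) stands. So (c) is unavailable.
Exception (d) requires that the operator holds a current Schedule G Certificate from the Caltrix Board; but the Schedule G Certificate is not current, so (d) is unavailable.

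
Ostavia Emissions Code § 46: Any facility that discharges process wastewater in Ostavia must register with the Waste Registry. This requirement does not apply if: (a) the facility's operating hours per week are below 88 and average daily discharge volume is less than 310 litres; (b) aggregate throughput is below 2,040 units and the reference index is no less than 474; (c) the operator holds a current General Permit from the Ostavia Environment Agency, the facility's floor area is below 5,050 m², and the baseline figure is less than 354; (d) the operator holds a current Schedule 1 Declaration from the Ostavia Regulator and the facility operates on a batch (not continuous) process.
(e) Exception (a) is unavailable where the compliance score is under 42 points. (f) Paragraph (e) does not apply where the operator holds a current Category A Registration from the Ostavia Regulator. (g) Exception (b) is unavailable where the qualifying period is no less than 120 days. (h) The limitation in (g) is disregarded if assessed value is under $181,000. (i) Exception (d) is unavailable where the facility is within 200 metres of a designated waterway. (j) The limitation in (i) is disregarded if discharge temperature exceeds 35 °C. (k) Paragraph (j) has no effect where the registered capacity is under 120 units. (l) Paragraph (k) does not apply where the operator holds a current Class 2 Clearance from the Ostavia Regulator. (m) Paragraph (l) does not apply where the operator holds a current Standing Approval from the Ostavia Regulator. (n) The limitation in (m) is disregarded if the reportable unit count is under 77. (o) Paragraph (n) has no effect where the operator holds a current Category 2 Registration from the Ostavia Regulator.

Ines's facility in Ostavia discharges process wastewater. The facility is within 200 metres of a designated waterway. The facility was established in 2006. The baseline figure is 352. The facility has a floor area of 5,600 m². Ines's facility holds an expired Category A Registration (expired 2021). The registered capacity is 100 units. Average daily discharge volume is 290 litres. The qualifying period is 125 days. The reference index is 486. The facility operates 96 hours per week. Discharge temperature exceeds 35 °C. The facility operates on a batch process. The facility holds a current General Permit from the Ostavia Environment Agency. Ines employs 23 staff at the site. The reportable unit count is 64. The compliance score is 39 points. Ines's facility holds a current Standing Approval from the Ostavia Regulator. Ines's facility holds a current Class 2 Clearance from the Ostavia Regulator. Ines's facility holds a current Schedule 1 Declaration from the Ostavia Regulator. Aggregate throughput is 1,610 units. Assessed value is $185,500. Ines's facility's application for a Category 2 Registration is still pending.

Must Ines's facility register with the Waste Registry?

Exception (a) requires that the facility's operating hours per week are below 88; but the facility's operating hours per week are 96, not below 88, so (a) is unavailable.
Exception (b) is satisfied on its face — aggregate throughput is 1,610 units, below the 2,040 units limit; the reference index is 486, meeting the 474 threshold. However, paragraphs (g)–(h) must be considered: (g) operates against (b): the qualifying period is 125 days, meeting the 120 days threshold. (h) is not engaged (assessed value is $185,500, not under $181,000), so (g) stands. Exception (b) does not apply.
Exception (c) requires that the facility's floor area is below 5,050 m²; but the facility's floor area is 5,600 m², not below 5,050 m², so (c) is unavailable.
Exception (d) is satisfied on its face — a current Schedule 1 Declaration is held; the facility operates on a batch process. As to paragraphs (i)–(o): (i) applies (the facility is within 200 m of a designated waterway), but is displaced by (j): (j) applies — discharge temperature exceeds 35 °C. (k) applies (the registered capacity is 100 units, under the 120 units limit), but is set aside by (l): (l) applies — a current Class 2 Clearance is held. (m) operates (a current Standing Approval is held), but is itself disapplied by (n): (n) operates against (m): the reportable unit count is 64, under the 77 limit. (o), which would lift (n), is not engaged — the Category 2 Registration is not current. So (d) applies.

No — exception (d) applies; Ines's facility is not required to register with the Waste Registry.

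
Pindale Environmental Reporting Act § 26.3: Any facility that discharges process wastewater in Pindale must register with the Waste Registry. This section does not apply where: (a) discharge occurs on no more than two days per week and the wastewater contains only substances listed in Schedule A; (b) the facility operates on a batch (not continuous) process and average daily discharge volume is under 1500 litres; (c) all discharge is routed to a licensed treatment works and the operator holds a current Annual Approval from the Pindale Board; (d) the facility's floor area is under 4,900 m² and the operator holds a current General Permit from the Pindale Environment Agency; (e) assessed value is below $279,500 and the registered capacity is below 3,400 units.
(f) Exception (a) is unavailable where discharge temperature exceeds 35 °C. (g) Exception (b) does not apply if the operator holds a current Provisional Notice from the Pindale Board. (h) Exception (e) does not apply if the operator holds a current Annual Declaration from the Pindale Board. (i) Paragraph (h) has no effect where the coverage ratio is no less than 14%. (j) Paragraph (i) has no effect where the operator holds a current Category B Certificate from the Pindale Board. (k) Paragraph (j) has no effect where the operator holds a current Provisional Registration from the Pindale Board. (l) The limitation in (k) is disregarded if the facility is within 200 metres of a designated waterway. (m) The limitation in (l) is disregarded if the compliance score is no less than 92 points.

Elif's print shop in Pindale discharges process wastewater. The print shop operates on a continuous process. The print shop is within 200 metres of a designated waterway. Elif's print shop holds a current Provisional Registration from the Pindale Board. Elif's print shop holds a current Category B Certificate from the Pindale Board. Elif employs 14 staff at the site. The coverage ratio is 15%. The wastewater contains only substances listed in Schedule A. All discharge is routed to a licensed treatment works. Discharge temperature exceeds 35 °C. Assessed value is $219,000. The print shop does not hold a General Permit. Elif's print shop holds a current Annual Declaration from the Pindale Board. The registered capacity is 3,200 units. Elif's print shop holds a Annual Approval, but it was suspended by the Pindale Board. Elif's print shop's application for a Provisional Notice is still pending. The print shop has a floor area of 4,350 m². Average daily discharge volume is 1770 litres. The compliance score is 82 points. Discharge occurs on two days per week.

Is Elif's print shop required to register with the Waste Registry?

All of (a)'s requirements are met (discharge occurs on no more than two days per week; the wastewater is Schedule-A-only). However, paragraph (f) must be considered: (f) applies — discharge temperature exceeds 35 °C. Exception (a) does not apply.
Exception (b) requires that the facility operates on a batch (not continuous) process; but the facility operates on a continuous process, so (b) is unavailable.
Exception (c) fails — no current Annual Approval is held.
Exception (d) fails — no General Permit is held.
Exception (e)'s conditions are all satisfied: assessed value is $219,000, below the $279,500 limit; the registered capacity is 3,200 units, below the 3,400 units limit. But applying paragraphs (h)–(m): (h) applies — a current Annual Declaration is held. (i) is triggered (the coverage ratio is 15%, meeting the 14% threshold), but is overridden by (j): (j) operates against (i): a current Category B Certificate is held. (k) would limit (j) — a current Provisional Registration is held — but (l) sets (k) aside: (l) applies — the print shop is within 200 m of a designated waterway. (m), which would lift (l), is not triggered — the compliance score is 82 points, short of 92 points. (e) is therefore removed.
No exception is made out. Elif's print shop falls within the general rule.

Yes — Elif's print shop must register with the Waste Registry.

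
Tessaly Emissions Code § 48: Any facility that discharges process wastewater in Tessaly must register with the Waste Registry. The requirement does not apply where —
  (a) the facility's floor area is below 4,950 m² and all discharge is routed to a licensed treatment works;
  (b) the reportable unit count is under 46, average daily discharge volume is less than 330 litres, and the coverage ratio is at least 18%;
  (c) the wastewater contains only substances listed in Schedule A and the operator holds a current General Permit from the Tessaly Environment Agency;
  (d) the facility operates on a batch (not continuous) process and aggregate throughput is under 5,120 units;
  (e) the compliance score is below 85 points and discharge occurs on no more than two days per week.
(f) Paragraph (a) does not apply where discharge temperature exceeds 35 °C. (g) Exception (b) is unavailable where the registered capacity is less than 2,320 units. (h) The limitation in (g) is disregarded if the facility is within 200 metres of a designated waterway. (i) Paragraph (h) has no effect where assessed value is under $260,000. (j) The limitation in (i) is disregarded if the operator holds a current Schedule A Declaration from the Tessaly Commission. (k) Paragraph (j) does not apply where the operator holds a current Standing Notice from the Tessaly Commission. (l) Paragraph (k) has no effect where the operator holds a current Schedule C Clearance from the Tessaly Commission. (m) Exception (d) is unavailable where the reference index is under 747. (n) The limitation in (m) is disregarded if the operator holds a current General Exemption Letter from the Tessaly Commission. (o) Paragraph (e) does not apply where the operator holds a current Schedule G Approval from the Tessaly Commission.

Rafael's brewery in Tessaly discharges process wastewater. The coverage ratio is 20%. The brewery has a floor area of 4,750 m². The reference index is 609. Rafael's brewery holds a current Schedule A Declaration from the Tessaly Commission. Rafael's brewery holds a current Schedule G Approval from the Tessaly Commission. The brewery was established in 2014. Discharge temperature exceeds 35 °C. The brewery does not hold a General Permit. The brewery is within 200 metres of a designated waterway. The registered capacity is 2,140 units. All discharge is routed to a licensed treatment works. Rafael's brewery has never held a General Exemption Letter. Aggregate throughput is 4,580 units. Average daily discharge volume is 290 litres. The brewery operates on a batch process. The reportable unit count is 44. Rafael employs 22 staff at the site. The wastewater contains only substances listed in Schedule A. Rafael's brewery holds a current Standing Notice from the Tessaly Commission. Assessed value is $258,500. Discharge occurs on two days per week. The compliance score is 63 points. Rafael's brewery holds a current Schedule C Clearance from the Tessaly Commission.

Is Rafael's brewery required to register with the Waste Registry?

No — exception (b) applies; Rafael's brewery is not required to register with the Waste Registry.

Exception (a): the facility's floor area is 4,750 m², below the 4,950 m² limit; discharge is routed to a licensed treatment works — every condition holds. Turning to paragraph (f): (f) operates against (a): discharge temperature exceeds 35 °C. So (a) is unavailable.
Exception (b)'s conditions are all satisfied: the reportable unit count is 44, under the 46 limit; average daily discharge volume is 290 litres, less than the 330 litres limit; the coverage ratio is 20%, meeting the 18% threshold. As to paragraphs (g)–(l): (g) operates (the registered capacity is 2,140 units, less than the 2,320 units limit), but is displaced by (h): (h) operates against (g): the brewery is within 200 m of a designated waterway. (i) would limit (h) — assessed value is $258,500, under the $260,000 limit — but (j) sets (i) aside: (j) operates against (i): a current Schedule A Declaration is held. (k) would limit (j) — a current Standing Notice is held — but (l) sets (k) aside: (l) is engaged — a current Schedule C Clearance is held. So (b) applies.
Exception (c) fails — no General Permit is held.
All of (d)'s requirements are met (the facility operates on a batch process; aggregate throughput is 4,580 units, under the 5,120 units limit). Turning to paragraphs (m)–(n): (m) applies — the reference index is 609, under the 747 limit. (n) does not operate here (the General Exemption Letter is not current), so (m) stands. (d) is therefore removed.
Exception (e)'s conditions are all satisfied: the compliance score is 63 points, below the 85 points limit; discharge occurs on no more than two days per week. Turning to paragraph (o): (o) is triggered — a current Schedule G Approval is held. (e) is therefore removed.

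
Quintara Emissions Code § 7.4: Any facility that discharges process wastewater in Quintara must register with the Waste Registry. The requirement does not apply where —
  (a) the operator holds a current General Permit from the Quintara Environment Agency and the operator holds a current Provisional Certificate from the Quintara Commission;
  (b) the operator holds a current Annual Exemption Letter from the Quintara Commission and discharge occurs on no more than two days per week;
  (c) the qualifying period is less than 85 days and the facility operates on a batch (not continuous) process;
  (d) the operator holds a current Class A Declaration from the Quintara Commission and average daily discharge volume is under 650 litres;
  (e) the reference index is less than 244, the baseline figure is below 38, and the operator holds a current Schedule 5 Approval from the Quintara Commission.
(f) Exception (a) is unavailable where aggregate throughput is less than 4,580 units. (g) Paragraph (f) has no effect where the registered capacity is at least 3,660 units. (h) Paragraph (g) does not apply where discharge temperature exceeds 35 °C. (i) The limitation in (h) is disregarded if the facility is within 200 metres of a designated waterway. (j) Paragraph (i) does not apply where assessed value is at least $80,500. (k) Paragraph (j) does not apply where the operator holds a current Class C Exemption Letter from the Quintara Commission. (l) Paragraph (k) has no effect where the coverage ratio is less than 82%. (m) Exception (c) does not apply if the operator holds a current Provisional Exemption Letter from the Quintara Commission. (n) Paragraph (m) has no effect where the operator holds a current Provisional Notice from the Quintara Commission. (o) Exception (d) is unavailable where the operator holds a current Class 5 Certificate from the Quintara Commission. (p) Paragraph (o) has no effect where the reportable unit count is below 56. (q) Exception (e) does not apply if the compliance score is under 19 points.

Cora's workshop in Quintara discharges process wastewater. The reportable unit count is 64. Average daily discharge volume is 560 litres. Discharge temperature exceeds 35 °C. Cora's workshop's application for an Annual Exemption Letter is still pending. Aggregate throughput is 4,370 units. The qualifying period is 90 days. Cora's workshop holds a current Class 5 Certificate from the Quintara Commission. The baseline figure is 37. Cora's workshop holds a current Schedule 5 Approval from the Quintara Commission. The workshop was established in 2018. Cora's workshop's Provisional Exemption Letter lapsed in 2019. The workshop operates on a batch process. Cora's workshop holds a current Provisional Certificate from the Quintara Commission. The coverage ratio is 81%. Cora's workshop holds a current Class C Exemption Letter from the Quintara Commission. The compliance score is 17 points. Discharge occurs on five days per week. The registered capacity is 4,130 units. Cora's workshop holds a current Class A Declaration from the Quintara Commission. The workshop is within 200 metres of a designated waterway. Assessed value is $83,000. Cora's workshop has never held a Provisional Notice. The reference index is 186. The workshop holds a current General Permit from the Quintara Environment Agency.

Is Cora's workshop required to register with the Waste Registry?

Yes — Cora's workshop must register with the Waste Registry.

Exception (a): a current General Permit is held; a current Provisional Certificate is held — every condition holds. However, paragraphs (f)–(l) must be considered: (f) is engaged — aggregate throughput is 4,370 units, less than the 4,580 units limit. (g) is triggered (the registered capacity is 4,130 units, meeting the 3,660 units threshold), but is displaced by (h): (h) operates against (g): discharge temperature exceeds 35 °C. (i) would limit (h) — the workshop is within 200 m of a designated waterway — but (j) sets (i) aside: (j) operates against (i): assessed value is $83,000, meeting the $80,500 threshold. (k) would limit (j) — a current Class C Exemption Letter is held — but (l) sets (k) aside: (l) applies — the coverage ratio is 81%, less than the 82% limit. So (a) is unavailable.
Exception (b) does not apply: no current Annual Exemption Letter is held.
Exception (c) does not apply: the qualifying period is 90 days, not less than 85 days.
Exception (d): a current Class A Declaration is held; average daily discharge volume is 560 litres, under the 650 litres limit — every condition holds. But: (o) is triggered — a current Class 5 Certificate is held. (p) is inapplicable (the reportable unit count is 64, not below 56), so (o) stands. So (d) is unavailable.
Exception (e): the reference index is 186, less than the 244 limit; the baseline figure is 37, below the 38 limit; a current Schedule 5 Approval is held — every condition holds. But: (q) operates against (e): the compliance score is 17 points, under the 19 points limit. Exception (e) does not apply.
No exception is made out. Cora's workshop falls within the general rule.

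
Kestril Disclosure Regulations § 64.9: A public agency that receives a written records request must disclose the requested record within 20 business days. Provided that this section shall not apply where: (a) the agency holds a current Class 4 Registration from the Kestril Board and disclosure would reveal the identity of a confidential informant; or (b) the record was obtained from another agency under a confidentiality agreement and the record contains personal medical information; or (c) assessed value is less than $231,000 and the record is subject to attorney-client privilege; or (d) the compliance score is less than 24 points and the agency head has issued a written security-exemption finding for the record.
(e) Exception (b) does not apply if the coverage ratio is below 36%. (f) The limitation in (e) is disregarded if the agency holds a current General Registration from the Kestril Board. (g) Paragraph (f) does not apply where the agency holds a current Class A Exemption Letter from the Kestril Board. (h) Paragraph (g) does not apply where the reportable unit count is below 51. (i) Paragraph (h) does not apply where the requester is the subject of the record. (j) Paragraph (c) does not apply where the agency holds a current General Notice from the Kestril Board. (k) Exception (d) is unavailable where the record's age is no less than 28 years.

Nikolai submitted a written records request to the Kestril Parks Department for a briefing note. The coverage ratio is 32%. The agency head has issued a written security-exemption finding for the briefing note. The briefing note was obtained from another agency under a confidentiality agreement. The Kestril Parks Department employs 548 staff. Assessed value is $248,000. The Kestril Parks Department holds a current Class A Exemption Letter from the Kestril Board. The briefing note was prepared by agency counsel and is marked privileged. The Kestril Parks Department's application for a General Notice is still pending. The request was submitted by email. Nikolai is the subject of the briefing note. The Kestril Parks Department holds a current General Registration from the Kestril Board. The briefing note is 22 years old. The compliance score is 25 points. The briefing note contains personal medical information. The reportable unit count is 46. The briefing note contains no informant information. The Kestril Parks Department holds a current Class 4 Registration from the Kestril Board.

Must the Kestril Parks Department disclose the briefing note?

Exception (a) requires that disclosure would reveal the identity of a confidential informant; but the briefing note contains no informant information, so (a) is unavailable.
Exception (b) is satisfied on its face — the briefing note was obtained under a confidentiality agreement; the briefing note contains personal medical information. But applying paragraphs (e)–(i): (e) operates against (b): the coverage ratio is 32%, below the 36% limit. (f) would limit (e) — a current General Registration is held — but (g) sets (f) aside: (g) operates against (f): a current Class A Exemption Letter is held. (h) would limit (g) — the reportable unit count is 46, below the 51 limit — but (i) sets (h) aside: (i) operates against (h): Nikolai is the subject of the briefing note. So (b) is unavailable.
Exception (c) fails — assessed value is $248,000, not less than $231,000.
Exception (d) requires that the compliance score is less than 24 points; but the compliance score is 25 points, not less than 24 points, so (d) is unavailable.
None of the exceptions is available; § 64.9 applies in full.

Yes — the Kestril Parks Department must disclose the briefing note.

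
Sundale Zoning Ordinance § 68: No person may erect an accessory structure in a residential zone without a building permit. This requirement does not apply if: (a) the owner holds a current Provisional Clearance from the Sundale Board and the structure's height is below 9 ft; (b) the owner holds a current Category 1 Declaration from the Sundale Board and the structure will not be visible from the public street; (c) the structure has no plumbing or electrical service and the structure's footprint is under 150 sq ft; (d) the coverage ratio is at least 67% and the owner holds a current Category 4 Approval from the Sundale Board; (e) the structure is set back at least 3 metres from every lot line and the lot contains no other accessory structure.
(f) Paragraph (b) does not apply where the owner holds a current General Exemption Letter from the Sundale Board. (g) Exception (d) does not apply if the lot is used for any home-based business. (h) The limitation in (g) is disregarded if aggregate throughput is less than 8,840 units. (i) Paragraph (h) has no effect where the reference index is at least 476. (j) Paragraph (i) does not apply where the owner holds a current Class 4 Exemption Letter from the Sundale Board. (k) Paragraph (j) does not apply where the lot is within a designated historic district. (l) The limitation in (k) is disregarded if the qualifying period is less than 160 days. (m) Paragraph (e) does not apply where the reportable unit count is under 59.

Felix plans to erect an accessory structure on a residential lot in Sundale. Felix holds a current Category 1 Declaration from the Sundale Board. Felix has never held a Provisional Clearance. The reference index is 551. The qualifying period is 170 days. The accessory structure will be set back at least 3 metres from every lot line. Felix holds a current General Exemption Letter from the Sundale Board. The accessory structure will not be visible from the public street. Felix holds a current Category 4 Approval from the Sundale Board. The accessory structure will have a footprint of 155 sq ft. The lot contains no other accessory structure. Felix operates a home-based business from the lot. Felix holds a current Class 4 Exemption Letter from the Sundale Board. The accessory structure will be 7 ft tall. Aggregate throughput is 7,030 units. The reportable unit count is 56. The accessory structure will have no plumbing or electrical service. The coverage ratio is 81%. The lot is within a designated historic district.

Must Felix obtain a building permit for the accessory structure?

Yes — Felix must obtain a building permit.

Exception (a) fails — there is no Provisional Clearance in force.
All of (b)'s requirements are met (a current Category 1 Declaration is held; the structure will not be visible from the street). Turning to paragraph (f): (f) operates — a current General Exemption Letter is held. Exception (b) does not apply.
Exception (c) requires that the structure's footprint is under 150 sq ft; but the structure's footprint is 155 sq ft, not under 150 sq ft, so (c) is unavailable.
All of (d)'s requirements are met (the coverage ratio is 81%, meeting the 67% threshold; a current Category 4 Approval is held). But applying paragraphs (g)–(l): (g) operates — a home-based business operates on the lot. (h) would limit (g) — aggregate throughput is 7,030 units, less than the 8,840 units limit — but (i) sets (h) aside: (i) operates — the reference index is 551, meeting the 476 threshold. (j) operates (a current Class 4 Exemption Letter is held), but is itself disapplied by (k): (k) applies — the lot is in a historic district. (l) does not operate here (the qualifying period is 170 days, not less than 160 days), so (k) stands. (d) is therefore removed.
Exception (e)'s conditions are all satisfied: the setback is at least 3 m on every side; the lot has no other accessory structure. However, paragraph (m) must be considered: (m) operates against (e): the reportable unit count is 56, under the 59 limit. Exception (e) does not apply.
Every exception is unavailable, so the rule governs.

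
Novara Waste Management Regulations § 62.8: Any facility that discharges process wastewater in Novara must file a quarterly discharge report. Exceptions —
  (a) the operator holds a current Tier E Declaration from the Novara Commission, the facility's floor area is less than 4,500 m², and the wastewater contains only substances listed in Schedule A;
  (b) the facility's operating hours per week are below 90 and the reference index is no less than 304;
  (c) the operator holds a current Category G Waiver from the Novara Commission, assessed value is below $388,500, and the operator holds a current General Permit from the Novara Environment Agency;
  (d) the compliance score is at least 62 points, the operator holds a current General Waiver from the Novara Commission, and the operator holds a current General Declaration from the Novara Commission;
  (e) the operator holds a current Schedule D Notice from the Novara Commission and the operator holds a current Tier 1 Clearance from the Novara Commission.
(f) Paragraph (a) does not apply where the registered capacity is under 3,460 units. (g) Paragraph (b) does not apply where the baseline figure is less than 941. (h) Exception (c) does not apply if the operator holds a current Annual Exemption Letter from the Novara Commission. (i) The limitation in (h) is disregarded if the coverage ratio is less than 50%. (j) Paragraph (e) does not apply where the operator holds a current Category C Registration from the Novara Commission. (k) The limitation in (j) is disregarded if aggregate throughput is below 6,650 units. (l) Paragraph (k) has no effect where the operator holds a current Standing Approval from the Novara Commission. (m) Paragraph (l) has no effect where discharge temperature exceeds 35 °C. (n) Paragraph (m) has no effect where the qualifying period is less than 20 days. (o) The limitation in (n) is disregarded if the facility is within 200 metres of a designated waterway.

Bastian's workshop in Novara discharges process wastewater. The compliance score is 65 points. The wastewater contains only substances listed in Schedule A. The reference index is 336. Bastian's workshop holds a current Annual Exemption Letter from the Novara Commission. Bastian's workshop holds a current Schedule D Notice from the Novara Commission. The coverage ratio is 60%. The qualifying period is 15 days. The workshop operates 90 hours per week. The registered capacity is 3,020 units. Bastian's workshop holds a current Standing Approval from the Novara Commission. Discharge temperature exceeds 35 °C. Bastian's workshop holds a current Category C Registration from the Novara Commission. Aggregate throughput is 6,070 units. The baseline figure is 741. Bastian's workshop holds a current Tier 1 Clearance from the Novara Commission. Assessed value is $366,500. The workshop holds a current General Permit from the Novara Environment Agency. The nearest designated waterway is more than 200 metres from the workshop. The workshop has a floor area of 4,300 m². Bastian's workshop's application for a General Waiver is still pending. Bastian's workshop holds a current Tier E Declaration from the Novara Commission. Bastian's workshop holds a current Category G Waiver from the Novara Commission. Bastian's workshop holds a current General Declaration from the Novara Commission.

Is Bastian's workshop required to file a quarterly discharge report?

Exception (a)'s conditions are all satisfied: a current Tier E Declaration is held; the facility's floor area is 4,300 m², less than the 4,500 m² limit; the wastewater is Schedule-A-only. But: (f) operates against (a): the registered capacity is 3,020 units, under the 3,460 units limit. So (a) is unavailable.
Exception (b) requires that the facility's operating hours per week are below 90; but the facility's operating hours per week are 90, not below 90, so (b) is unavailable.
Exception (c)'s conditions are all satisfied: a current Category G Waiver is held; assessed value is $366,500, below the $388,500 limit; a current General Permit is held. But: (h) operates against (c): a current Annual Exemption Letter is held. (i), which would lift (h), is not triggered — the coverage ratio is 60%, not less than 50%. (c) is therefore removed.
Exception (d) requires that the operator holds a current General Waiver from the Novara Commission; but there is no General Waiver in force, so (d) is unavailable.
Exception (e): a current Schedule D Notice is held; a current Tier 1 Clearance is held — every condition holds. But: (j) operates against (e): a current Category C Registration is held. (k) is engaged (aggregate throughput is 6,070 units, below the 6,650 units limit), but is set aside by (l): (l) operates — a current Standing Approval is held. (m) is triggered (discharge temperature exceeds 35 °C), but is overridden by (n): (n) operates — the qualifying period is 15 days, less than the 20 days limit. (o) is not engaged (the workshop is more than 200 m from any designated waterway), so (n) stands. (e) is therefore removed.
No exception applies. The general rule governs.

Yes — Bastian's workshop must file a quarterly discharge report.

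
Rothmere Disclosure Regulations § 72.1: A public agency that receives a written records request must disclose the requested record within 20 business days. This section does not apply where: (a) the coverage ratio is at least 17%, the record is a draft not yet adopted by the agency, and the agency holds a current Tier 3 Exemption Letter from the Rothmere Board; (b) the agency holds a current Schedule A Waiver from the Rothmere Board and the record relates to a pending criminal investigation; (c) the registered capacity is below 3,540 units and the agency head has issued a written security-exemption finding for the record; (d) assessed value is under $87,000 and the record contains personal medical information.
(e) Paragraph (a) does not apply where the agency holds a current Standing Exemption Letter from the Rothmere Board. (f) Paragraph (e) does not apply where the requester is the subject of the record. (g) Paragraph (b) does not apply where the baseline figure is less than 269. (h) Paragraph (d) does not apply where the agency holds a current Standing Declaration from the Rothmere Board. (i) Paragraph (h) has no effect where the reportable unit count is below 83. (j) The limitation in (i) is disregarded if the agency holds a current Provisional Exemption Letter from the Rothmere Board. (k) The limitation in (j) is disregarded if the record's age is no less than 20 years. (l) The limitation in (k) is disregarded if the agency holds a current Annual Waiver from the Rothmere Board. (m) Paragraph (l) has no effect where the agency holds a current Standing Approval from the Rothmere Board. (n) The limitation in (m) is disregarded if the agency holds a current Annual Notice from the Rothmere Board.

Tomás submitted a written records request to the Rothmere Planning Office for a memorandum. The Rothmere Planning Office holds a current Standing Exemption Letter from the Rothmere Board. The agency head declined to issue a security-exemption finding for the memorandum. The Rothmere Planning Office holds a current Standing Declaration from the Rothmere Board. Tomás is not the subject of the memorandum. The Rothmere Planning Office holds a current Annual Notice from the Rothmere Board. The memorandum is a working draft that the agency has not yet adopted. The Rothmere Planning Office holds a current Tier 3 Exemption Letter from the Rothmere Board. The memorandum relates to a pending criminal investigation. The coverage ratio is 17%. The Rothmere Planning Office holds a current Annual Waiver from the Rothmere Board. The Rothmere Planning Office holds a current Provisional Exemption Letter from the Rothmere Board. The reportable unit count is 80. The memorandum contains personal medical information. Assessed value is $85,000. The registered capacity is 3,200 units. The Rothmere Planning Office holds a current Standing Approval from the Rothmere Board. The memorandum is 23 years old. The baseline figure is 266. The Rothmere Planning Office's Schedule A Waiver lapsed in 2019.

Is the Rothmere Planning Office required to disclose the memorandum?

Exception (a)'s conditions are all satisfied: the coverage ratio is 17%, meeting the 17% threshold; the memorandum is an unadopted draft; a current Tier 3 Exemption Letter is held. Turning to paragraphs (e)–(f): (e) operates — a current Standing Exemption Letter is held. (f), which would lift (e), does not operate here — Tomás is not the subject of the memorandum. (a) is therefore removed.
Exception (b) requires that the agency holds a current Schedule A Waiver from the Rothmere Board; but the Schedule A Waiver is not current, so (b) is unavailable.
Exception (c) requires that the agency head has issued a written security-exemption finding for the record; but the agency head declined to issue a security-exemption finding, so (c) is unavailable.
Exception (d) is satisfied on its face — assessed value is $85,000, under the $87,000 limit; the memorandum contains personal medical information. However, paragraphs (h)–(n) must be considered: (h) operates against (d): a current Standing Declaration is held. (i) is triggered (the reportable unit count is 80, below the 83 limit), but is itself disapplied by (j): (j) applies — a current Provisional Exemption Letter is held. (k) operates (the record's age is 23 years, meeting the 20 years threshold), but yields to (l): (l) operates — a current Annual Waiver is held. (m) would limit (l) — a current Standing Approval is held — but (n) sets (m) aside: (n) applies — a current Annual Notice is held. (d) is therefore removed.
Every exception is unavailable, so the rule governs.

Yes — the Rothmere Planning Office must disclose the memorandum.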